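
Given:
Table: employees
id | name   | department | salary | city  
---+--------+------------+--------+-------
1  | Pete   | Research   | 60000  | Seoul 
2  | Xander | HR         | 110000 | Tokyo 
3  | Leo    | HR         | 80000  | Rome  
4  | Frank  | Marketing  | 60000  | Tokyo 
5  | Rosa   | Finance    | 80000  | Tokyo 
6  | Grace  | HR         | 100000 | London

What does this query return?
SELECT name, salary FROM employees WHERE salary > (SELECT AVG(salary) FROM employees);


Subquery: AVG(salary) = 81666.67
Filtering: salary > 81666.67
  Xander (110000) -> MATCH
  Grace (100000) -> MATCH


2 rows:
Xander, 110000
Grace, 100000


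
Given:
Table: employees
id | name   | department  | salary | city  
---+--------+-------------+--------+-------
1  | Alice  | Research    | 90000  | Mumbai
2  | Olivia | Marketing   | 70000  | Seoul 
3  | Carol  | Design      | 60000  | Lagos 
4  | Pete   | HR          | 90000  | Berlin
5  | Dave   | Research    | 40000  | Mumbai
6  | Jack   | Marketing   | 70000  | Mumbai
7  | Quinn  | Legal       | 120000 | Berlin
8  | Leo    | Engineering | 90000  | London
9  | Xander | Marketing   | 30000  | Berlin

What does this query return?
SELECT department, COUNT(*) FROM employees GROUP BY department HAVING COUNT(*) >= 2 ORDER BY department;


Groups with count >= 2:
  Marketing: 3 -> PASS
  Research: 2 -> PASS
  Design: 1 -> filtered out
  Engineering: 1 -> filtered out
  HR: 1 -> filtered out
  Legal: 1 -> filtered out


2 groups:
Marketing, 3
Research, 2


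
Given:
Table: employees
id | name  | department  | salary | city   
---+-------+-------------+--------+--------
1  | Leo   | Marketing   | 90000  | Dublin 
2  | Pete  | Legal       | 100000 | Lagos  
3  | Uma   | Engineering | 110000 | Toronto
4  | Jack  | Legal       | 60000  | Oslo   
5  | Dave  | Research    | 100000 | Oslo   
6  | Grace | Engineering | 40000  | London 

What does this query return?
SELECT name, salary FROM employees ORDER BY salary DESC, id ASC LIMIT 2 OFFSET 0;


Sort by salary DESC (id ASC tiebreak), then skip 0 and take 2
Rows 1 through 2

2 rows:
Uma, 110000
Pete, 100000


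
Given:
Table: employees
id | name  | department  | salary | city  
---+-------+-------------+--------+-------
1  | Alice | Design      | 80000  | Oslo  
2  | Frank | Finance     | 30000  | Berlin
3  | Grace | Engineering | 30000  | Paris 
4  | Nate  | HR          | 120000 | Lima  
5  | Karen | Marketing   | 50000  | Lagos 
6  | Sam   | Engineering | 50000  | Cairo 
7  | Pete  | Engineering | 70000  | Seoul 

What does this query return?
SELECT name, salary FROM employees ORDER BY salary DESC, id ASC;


Sorting by salary DESC, then id ASC for ties

7 rows:
Nate, 120000
Alice, 80000
Pete, 70000
Karen, 50000
Sam, 50000
Frank, 30000
Grace, 30000


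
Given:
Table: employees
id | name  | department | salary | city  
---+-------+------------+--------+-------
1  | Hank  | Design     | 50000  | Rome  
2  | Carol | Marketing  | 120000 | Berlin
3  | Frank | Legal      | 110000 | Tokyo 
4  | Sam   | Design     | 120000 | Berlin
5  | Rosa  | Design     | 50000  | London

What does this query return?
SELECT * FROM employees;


SELECT * returns all 5 rows with all columns

5 rows:
1, Hank, Design, 50000, Rome
2, Carol, Marketing, 120000, Berlin
3, Frank, Legal, 110000, Tokyo
4, Sam, Design, 120000, Berlin
5, Rosa, Design, 50000, London


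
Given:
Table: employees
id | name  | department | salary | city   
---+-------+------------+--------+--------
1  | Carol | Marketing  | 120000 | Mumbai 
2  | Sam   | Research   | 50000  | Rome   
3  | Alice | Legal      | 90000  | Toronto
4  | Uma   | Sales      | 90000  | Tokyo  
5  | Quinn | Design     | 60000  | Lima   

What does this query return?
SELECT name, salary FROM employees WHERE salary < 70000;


Filtering: salary < 70000
Matching: 2 rows

2 rows:
Sam, 50000
Quinn, 60000


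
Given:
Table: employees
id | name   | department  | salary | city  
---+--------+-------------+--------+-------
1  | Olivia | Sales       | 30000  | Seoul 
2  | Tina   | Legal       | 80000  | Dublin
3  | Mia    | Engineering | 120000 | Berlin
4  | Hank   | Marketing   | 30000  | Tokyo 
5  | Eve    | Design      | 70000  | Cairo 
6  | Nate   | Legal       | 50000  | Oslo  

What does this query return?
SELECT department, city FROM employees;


Projecting columns: department, city

6 rows:
Sales, Seoul
Legal, Dublin
Engineering, Berlin
Marketing, Tokyo
Design, Cairo
Legal, Oslo


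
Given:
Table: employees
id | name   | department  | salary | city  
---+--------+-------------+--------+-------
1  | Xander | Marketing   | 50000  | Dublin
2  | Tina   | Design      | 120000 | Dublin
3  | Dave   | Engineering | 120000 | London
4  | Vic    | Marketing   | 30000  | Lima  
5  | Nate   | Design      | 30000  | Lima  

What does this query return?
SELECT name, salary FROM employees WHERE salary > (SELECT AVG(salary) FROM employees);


Subquery: AVG(salary) = 70000.0
Filtering: salary > 70000.0
  Tina (120000) -> MATCH
  Dave (120000) -> MATCH


2 rows:
Tina, 120000
Dave, 120000


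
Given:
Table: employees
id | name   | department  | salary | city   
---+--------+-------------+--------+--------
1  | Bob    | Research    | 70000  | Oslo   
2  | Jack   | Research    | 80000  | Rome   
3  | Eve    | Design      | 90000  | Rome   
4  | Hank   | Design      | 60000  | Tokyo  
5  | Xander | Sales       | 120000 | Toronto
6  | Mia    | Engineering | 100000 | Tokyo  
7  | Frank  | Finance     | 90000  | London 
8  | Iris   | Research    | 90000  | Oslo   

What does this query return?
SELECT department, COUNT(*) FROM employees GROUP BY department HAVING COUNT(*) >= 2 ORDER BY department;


Groups with count >= 2:
  Design: 2 -> PASS
  Research: 3 -> PASS
  Engineering: 1 -> filtered out
  Finance: 1 -> filtered out
  Sales: 1 -> filtered out


2 groups:
Design, 2
Research, 3


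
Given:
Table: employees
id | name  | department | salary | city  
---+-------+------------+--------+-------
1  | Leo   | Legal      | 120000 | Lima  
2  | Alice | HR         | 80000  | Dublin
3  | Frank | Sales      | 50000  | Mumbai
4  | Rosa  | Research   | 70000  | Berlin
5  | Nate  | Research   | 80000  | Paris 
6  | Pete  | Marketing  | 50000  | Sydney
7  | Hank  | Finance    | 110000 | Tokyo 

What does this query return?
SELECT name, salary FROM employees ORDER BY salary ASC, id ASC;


Sorting by salary ASC, then id ASC for ties

7 rows:
Frank, 50000
Pete, 50000
Rosa, 70000
Alice, 80000
Nate, 80000
Hank, 110000
Leo, 120000


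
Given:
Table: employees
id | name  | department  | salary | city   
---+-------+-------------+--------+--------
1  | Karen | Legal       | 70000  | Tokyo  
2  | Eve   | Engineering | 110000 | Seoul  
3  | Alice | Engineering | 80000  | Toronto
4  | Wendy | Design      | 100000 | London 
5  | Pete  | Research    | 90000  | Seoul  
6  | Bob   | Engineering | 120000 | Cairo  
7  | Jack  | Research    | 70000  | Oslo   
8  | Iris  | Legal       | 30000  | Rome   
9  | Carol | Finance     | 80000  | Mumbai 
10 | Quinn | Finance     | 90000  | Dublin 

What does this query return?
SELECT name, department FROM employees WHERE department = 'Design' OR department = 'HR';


Filtering: department = 'Design' OR 'HR'
Matching: 1 rows

1 rows:
Wendy, Design


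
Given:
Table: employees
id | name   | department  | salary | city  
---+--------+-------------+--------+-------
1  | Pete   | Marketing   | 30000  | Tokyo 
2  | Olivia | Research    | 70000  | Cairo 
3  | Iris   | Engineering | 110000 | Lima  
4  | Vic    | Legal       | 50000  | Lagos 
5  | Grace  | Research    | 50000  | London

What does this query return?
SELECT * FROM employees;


SELECT * returns all 5 rows with all columns

5 rows:
1, Pete, Marketing, 30000, Tokyo
2, Olivia, Research, 70000, Cairo
3, Iris, Engineering, 110000, Lima
4, Vic, Legal, 50000, Lagos
5, Grace, Research, 50000, London


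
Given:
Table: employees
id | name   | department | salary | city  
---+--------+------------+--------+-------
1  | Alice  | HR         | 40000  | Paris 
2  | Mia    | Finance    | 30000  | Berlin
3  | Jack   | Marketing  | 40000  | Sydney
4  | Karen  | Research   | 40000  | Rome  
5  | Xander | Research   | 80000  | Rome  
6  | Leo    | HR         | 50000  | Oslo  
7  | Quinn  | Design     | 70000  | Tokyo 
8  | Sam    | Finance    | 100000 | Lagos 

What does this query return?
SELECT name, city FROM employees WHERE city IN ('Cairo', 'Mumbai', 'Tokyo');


Filtering: city IN ('Cairo', 'Mumbai', 'Tokyo')
Matching: 1 rows

1 rows:
Quinn, Tokyo


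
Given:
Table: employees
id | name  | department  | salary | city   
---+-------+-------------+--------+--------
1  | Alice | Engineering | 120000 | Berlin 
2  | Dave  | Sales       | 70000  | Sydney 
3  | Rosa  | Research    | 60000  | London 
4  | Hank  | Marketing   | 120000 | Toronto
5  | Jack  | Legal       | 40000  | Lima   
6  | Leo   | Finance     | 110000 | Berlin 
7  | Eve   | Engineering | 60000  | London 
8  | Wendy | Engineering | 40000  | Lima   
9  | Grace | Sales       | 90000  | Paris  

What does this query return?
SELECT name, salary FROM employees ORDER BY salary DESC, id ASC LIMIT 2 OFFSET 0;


Sort by salary DESC (id ASC tiebreak), then skip 0 and take 2
Rows 1 through 2

2 rows:
Alice, 120000
Hank, 120000


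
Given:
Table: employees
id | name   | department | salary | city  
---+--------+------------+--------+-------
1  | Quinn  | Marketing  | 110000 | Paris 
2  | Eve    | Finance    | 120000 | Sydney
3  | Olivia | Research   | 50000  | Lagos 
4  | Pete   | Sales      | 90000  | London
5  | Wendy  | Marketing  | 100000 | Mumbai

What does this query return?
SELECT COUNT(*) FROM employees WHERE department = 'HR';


Counting rows where department = 'HR'


0


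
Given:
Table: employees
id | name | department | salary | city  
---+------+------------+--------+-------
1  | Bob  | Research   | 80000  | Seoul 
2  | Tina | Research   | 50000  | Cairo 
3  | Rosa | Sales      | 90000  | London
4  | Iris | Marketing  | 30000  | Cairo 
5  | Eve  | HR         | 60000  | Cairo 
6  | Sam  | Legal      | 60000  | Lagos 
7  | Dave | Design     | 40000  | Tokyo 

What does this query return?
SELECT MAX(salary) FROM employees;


Salaries: 80000, 50000, 90000, 30000, 60000, 60000, 40000
MAX = 90000

90000


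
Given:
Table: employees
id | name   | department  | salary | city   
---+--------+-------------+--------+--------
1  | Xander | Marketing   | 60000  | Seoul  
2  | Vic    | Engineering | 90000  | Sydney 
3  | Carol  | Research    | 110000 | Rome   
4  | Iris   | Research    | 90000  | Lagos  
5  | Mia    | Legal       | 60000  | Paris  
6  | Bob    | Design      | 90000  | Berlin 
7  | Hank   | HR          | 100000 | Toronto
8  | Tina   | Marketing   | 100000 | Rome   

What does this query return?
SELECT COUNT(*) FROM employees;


COUNT(*) counts all rows

8


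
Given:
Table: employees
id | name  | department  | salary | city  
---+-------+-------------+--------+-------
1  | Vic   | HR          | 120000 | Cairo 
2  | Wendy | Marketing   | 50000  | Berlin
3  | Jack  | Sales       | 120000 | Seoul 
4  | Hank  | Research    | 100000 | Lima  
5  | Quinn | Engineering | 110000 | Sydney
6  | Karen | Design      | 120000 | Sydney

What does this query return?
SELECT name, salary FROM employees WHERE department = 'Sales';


Filtering: department = 'Sales'
Matching rows: 1

1 rows:
Jack, 120000


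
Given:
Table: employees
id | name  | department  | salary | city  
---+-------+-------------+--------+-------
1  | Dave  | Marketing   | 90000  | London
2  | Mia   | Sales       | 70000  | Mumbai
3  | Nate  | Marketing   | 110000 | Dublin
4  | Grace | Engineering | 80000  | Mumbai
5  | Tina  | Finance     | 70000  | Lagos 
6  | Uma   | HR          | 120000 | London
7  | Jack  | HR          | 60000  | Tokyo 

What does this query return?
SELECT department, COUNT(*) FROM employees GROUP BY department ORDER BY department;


Assigning each row to its department group:
  Dave -> Marketing
  Mia -> Sales
  Nate -> Marketing
  Grace -> Engineering
  Tina -> Finance
  Uma -> HR
  Jack -> HR


5 groups:
Engineering, 1
Finance, 1
HR, 2
Marketing, 2
Sales, 1


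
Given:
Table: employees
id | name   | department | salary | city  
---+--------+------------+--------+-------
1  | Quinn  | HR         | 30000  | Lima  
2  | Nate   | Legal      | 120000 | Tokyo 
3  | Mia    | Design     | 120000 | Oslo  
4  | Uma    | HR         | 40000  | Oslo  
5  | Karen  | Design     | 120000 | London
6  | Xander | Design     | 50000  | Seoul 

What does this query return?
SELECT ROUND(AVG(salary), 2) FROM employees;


SUM(salary) = 480000
COUNT = 6
ROUND(AVG, 2) = ROUND(480000 / 6, 2) = 80000.0

80000.0


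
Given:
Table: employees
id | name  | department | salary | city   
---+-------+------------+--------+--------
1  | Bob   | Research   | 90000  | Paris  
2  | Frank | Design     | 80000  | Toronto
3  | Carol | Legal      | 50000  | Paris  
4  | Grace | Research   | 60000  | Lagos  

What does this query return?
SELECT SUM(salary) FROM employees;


SUM(salary) = 90000 + 80000 + 50000 + 60000 = 280000

280000


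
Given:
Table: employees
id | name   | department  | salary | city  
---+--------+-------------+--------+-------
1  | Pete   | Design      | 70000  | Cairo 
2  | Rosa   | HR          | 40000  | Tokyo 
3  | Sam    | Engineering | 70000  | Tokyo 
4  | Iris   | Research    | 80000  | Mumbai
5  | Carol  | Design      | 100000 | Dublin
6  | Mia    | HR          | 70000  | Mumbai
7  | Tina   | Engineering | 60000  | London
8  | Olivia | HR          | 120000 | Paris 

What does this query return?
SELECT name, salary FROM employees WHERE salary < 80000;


Filtering: salary < 80000
Matching: 5 rows

5 rows:
Pete, 70000
Rosa, 40000
Sam, 70000
Mia, 70000
Tina, 60000


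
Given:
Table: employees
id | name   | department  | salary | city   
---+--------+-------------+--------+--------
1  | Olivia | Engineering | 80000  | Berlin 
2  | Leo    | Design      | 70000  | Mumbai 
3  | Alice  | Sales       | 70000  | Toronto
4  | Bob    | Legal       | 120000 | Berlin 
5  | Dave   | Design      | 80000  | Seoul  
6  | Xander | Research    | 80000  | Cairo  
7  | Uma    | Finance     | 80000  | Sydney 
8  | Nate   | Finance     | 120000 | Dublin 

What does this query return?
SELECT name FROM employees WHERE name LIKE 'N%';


LIKE 'N%' matches names starting with 'N'
Matching: 1

1 rows:
Nate


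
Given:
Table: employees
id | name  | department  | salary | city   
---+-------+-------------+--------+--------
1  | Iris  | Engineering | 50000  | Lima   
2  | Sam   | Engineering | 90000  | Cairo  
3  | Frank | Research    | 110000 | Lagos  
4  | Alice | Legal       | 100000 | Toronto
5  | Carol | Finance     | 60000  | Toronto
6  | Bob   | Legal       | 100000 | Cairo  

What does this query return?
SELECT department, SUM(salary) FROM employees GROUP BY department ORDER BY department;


Summing salary within each department:
  Engineering: 50000 + 90000 = 140000
  Finance: 60000 = 60000
  Legal: 100000 + 100000 = 200000
  Research: 110000 = 110000


4 groups:
Engineering, 140000
Finance, 60000
Legal, 200000
Research, 110000


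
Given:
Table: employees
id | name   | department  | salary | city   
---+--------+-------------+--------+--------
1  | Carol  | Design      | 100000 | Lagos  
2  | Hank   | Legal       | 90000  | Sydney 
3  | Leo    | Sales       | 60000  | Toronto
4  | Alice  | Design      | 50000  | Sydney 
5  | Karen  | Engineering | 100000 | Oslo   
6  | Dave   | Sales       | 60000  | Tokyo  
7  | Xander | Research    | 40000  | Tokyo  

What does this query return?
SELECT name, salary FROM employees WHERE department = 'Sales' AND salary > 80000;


Filtering: department = 'Sales' AND salary > 80000
Matching: 0 rows

Empty result set (0 rows)


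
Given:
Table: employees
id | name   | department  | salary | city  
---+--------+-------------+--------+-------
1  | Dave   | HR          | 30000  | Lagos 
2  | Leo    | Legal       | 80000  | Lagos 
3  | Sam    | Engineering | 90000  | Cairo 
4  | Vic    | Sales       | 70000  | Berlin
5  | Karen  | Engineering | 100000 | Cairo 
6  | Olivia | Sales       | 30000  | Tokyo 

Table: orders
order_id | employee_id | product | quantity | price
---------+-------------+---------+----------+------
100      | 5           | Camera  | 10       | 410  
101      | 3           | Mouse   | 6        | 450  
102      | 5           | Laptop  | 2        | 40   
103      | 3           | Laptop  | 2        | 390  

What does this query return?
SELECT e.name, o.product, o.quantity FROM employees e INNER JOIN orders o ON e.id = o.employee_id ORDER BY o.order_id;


Joining employees.id = orders.employee_id:
  employee Karen (id=5) -> order Camera
  employee Sam (id=3) -> order Mouse
  employee Karen (id=5) -> order Laptop
  employee Sam (id=3) -> order Laptop


4 rows:
Karen, Camera, 10
Sam, Mouse, 6
Karen, Laptop, 2
Sam, Laptop, 2


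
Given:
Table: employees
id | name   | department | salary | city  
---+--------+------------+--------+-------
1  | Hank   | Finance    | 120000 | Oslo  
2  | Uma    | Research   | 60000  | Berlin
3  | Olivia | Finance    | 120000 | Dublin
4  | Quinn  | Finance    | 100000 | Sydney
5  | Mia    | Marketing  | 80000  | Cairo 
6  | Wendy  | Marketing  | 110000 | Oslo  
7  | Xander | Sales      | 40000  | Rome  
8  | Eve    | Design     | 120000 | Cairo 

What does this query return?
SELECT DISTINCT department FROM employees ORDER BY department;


All 'department' values (row order): Finance, Research, Finance, Finance, Marketing, Marketing, Sales, Design
Removing duplicates leaves 5 unique value(s).

5 values:
Design
Finance
Marketing
Research
Sales


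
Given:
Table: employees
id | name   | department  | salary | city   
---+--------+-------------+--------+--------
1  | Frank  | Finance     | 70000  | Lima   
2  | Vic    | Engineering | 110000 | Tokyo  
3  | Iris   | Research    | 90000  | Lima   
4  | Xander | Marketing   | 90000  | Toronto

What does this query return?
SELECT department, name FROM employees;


Projecting columns: department, name

4 rows:
Finance, Frank
Engineering, Vic
Research, Iris
Marketing, Xander


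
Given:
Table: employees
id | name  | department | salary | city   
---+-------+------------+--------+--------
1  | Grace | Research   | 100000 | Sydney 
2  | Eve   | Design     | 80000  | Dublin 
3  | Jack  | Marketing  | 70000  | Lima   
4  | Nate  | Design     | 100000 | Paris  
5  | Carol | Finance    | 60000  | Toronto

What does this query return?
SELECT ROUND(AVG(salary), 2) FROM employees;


SUM(salary) = 410000
COUNT = 5
ROUND(AVG, 2) = ROUND(410000 / 5, 2) = 82000.0

82000.0


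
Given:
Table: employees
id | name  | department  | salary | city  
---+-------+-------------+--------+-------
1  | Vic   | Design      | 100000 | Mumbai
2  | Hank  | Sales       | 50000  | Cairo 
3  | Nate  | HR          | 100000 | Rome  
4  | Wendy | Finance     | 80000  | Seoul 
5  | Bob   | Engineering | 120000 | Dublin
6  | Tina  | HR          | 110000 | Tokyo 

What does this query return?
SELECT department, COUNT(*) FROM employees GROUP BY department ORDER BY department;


Assigning each row to its department group:
  Vic -> Design
  Hank -> Sales
  Nate -> HR
  Wendy -> Finance
  Bob -> Engineering
  Tina -> HR


5 groups:
Design, 1
Engineering, 1
Finance, 1
HR, 2
Sales, 1


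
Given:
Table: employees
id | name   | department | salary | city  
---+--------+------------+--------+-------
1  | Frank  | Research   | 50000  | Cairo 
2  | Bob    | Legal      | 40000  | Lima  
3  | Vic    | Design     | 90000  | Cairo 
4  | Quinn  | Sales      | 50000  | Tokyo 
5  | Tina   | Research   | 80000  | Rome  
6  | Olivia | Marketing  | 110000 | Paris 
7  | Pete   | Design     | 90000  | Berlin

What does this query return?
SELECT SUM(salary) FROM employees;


SUM(salary) = 50000 + 40000 + 90000 + 50000 + 80000 + 110000 + 90000 = 510000

510000


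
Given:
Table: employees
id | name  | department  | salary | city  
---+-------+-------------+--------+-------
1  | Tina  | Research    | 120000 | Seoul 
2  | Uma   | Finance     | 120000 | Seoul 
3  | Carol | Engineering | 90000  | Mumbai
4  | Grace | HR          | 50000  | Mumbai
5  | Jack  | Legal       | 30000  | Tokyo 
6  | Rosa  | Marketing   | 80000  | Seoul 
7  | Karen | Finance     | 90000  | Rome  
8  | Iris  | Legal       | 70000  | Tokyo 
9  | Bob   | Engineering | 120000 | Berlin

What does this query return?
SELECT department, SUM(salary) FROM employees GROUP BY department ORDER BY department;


Summing salary within each department:
  Engineering: 90000 + 120000 = 210000
  Finance: 120000 + 90000 = 210000
  HR: 50000 = 50000
  Legal: 30000 + 70000 = 100000
  Marketing: 80000 = 80000
  Research: 120000 = 120000


6 groups:
Engineering, 210000
Finance, 210000
HR, 50000
Legal, 100000
Marketing, 80000
Research, 120000


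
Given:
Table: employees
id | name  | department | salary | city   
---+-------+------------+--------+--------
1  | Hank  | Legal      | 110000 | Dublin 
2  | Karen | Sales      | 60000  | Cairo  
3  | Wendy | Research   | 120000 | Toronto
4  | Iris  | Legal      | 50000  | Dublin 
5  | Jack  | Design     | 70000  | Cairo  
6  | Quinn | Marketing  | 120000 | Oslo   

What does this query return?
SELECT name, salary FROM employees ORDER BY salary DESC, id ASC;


Sorting by salary DESC, then id ASC for ties

6 rows:
Wendy, 120000
Quinn, 120000
Hank, 110000
Jack, 70000
Karen, 60000
Iris, 50000


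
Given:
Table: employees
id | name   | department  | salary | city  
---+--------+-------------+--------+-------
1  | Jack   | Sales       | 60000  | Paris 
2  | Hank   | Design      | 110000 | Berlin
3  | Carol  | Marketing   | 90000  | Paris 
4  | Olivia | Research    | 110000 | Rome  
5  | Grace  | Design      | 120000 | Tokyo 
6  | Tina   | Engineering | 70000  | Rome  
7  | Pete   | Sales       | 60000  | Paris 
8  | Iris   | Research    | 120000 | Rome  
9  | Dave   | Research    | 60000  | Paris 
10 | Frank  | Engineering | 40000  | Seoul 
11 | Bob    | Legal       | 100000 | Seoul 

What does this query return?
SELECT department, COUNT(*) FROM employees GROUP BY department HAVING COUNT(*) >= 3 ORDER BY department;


Groups with count >= 3:
  Research: 3 -> PASS
  Design: 2 -> filtered out
  Engineering: 2 -> filtered out
  Legal: 1 -> filtered out
  Marketing: 1 -> filtered out
  Sales: 2 -> filtered out


1 groups:
Research, 3


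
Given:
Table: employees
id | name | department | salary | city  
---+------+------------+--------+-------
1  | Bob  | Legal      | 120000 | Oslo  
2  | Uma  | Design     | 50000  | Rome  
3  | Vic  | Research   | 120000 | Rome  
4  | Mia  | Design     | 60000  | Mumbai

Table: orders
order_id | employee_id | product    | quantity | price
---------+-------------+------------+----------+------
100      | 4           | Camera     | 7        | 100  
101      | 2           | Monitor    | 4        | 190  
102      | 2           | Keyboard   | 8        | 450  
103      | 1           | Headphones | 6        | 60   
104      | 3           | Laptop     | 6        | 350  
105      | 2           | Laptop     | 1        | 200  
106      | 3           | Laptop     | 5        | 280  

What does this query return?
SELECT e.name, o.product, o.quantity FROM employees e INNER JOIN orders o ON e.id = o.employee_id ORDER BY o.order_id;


Joining employees.id = orders.employee_id:
  employee Mia (id=4) -> order Camera
  employee Uma (id=2) -> order Monitor
  employee Uma (id=2) -> order Keyboard
  employee Bob (id=1) -> order Headphones
  employee Vic (id=3) -> order Laptop
  employee Uma (id=2) -> order Laptop
  employee Vic (id=3) -> order Laptop


7 rows:
Mia, Camera, 7
Uma, Monitor, 4
Uma, Keyboard, 8
Bob, Headphones, 6
Vic, Laptop, 6
Uma, Laptop, 1
Vic, Laptop, 5


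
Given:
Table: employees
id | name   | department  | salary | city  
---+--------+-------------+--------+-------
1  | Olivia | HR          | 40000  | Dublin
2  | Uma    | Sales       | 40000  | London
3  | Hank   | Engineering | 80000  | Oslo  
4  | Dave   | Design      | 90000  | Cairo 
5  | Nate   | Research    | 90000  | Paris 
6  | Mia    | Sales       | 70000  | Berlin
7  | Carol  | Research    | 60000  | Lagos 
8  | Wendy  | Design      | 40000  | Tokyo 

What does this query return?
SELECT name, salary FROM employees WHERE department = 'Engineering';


Filtering: department = 'Engineering'
Matching rows: 1

1 rows:
Hank, 80000


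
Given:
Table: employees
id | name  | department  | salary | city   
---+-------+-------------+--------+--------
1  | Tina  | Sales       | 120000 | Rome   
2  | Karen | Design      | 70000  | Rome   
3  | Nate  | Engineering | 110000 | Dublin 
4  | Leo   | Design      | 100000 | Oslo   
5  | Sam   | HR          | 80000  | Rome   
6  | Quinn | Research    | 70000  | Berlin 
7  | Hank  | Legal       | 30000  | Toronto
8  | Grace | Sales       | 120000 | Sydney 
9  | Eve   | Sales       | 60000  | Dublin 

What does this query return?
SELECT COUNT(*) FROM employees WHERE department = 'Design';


Counting rows where department = 'Design'
  Karen -> MATCH
  Leo -> MATCH


2


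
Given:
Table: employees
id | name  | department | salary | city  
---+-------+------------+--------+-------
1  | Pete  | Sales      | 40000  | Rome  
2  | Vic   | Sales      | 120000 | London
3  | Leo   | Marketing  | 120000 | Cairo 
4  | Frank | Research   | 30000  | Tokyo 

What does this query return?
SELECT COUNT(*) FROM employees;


COUNT(*) counts all rows

4


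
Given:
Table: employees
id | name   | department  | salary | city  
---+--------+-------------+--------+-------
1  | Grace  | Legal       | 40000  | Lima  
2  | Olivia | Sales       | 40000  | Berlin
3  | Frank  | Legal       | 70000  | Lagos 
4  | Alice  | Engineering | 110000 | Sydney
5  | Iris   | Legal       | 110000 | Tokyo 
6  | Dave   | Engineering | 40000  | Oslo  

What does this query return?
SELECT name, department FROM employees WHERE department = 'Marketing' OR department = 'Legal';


Filtering: department = 'Marketing' OR 'Legal'
Matching: 3 rows

3 rows:
Grace, Legal
Frank, Legal
Iris, Legal


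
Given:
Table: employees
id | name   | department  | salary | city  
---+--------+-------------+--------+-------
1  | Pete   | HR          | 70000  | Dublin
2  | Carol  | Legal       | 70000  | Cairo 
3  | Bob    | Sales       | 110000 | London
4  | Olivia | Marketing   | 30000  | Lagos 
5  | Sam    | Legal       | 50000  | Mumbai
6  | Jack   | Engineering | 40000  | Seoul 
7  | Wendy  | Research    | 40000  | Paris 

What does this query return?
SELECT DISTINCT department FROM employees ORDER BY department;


All 'department' values (row order): HR, Legal, Sales, Marketing, Legal, Engineering, Research
Removing duplicates leaves 6 unique value(s).

6 values:
Engineering
HR
Legal
Marketing
Research
Sales


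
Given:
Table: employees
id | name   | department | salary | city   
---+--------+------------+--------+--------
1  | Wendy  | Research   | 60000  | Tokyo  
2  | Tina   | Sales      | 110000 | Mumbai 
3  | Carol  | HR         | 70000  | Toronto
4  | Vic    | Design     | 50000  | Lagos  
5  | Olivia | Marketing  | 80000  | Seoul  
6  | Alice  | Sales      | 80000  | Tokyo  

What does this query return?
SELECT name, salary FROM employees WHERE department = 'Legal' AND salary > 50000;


Filtering: department = 'Legal' AND salary > 50000
Matching: 0 rows

Empty result set (0 rows)


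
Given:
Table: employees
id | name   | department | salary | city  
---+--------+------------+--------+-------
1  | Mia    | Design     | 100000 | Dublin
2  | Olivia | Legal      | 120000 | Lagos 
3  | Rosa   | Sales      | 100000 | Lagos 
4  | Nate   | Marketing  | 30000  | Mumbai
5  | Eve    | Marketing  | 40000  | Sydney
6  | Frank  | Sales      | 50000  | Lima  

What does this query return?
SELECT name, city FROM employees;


Projecting columns: name, city

6 rows:
Mia, Dublin
Olivia, Lagos
Rosa, Lagos
Nate, Mumbai
Eve, Sydney
Frank, Lima


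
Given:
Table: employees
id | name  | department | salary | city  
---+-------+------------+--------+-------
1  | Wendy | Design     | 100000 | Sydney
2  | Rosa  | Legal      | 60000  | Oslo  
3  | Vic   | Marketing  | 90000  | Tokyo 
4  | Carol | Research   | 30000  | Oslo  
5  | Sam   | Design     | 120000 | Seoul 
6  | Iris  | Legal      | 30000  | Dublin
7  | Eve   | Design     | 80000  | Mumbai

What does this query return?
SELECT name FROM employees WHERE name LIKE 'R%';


LIKE 'R%' matches names starting with 'R'
Matching: 1

1 rows:
Rosa


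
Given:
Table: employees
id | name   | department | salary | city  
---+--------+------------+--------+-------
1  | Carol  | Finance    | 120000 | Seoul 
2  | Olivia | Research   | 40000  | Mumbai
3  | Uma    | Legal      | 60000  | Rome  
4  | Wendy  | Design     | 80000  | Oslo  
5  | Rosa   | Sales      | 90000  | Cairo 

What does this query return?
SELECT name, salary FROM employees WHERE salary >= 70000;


Filtering: salary >= 70000
Matching: 3 rows

3 rows:
Carol, 120000
Wendy, 80000
Rosa, 90000


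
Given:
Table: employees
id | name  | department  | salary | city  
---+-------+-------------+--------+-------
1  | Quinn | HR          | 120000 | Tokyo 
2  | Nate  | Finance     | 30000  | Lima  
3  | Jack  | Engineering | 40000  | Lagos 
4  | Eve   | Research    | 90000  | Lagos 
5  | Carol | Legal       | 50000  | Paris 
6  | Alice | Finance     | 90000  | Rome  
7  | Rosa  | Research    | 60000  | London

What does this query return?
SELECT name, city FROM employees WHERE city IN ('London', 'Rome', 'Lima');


Filtering: city IN ('London', 'Rome', 'Lima')
Matching: 3 rows

3 rows:
Nate, Lima
Alice, Rome
Rosa, London


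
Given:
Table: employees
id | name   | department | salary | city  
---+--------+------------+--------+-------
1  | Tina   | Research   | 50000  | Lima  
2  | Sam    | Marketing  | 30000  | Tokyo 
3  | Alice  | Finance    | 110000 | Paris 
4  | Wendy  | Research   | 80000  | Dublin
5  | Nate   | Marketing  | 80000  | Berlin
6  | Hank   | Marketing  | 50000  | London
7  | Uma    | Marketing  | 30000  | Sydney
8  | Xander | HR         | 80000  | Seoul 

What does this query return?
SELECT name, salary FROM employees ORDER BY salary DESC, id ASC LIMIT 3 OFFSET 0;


Sort by salary DESC (id ASC tiebreak), then skip 0 and take 3
Rows 1 through 3

3 rows:
Alice, 110000
Wendy, 80000
Nate, 80000


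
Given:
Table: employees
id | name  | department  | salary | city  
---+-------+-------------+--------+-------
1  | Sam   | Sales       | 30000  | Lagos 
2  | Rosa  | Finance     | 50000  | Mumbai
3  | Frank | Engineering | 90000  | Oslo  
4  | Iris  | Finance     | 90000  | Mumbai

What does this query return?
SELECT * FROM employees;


SELECT * returns all 4 rows with all columns

4 rows:
1, Sam, Sales, 30000, Lagos
2, Rosa, Finance, 50000, Mumbai
3, Frank, Engineering, 90000, Oslo
4, Iris, Finance, 90000, Mumbai


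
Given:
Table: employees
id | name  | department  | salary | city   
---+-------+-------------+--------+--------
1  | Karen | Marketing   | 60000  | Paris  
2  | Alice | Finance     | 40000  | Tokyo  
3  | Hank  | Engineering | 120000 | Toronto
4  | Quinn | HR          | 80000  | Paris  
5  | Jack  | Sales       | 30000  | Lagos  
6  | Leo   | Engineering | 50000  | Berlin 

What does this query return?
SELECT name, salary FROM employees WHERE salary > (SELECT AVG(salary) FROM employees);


Subquery: AVG(salary) = 63333.33
Filtering: salary > 63333.33
  Hank (120000) -> MATCH
  Quinn (80000) -> MATCH


2 rows:
Hank, 120000
Quinn, 80000


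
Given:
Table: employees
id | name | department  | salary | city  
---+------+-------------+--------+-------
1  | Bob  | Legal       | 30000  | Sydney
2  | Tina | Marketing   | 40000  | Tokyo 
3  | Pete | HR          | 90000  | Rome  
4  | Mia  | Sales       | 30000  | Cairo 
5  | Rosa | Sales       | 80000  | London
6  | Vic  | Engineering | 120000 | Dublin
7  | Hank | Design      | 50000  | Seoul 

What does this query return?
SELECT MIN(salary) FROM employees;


Salaries: 30000, 40000, 90000, 30000, 80000, 120000, 50000
MIN = 30000

30000


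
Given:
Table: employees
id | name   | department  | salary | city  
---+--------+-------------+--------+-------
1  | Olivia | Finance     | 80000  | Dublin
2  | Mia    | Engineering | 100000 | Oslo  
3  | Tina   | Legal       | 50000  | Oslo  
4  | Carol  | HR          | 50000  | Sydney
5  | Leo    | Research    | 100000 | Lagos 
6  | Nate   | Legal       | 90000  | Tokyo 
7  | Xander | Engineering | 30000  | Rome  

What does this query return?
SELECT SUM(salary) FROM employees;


SUM(salary) = 80000 + 100000 + 50000 + 50000 + 100000 + 90000 + 30000 = 500000

500000


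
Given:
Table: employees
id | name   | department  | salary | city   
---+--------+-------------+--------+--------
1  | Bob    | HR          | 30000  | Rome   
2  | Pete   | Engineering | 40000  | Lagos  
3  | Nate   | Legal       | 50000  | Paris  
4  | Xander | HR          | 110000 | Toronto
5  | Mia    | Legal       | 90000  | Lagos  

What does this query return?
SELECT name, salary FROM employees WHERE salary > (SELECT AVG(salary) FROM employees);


Subquery: AVG(salary) = 64000.0
Filtering: salary > 64000.0
  Xander (110000) -> MATCH
  Mia (90000) -> MATCH


2 rows:
Xander, 110000
Mia, 90000


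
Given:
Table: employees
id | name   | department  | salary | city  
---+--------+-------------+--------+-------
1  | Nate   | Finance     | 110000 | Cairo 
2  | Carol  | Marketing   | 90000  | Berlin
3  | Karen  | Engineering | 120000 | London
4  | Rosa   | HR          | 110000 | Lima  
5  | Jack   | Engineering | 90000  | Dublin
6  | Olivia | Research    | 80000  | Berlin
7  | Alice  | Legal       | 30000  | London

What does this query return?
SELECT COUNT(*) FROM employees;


COUNT(*) counts all rows

7


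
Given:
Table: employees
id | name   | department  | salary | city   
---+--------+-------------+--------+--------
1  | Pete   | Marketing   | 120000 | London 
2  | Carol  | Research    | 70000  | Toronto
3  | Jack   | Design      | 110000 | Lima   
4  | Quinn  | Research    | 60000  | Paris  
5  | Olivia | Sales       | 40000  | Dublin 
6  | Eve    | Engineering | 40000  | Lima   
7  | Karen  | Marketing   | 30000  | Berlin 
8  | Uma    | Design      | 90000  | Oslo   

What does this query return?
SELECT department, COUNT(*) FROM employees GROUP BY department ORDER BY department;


Assigning each row to its department group:
  Pete -> Marketing
  Carol -> Research
  Jack -> Design
  Quinn -> Research
  Olivia -> Sales
  Eve -> Engineering
  Karen -> Marketing
  Uma -> Design


5 groups:
Design, 2
Engineering, 1
Marketing, 2
Research, 2
Sales, 1


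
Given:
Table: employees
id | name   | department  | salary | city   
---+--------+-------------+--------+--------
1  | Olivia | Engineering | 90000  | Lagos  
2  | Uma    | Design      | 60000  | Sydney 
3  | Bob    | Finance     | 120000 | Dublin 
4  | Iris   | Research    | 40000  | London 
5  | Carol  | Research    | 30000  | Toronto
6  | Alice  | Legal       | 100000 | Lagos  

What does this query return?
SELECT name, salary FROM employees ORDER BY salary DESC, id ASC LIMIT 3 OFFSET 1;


Sort by salary DESC (id ASC tiebreak), then skip 1 and take 3
Rows 2 through 4

3 rows:
Alice, 100000
Olivia, 90000
Uma, 60000


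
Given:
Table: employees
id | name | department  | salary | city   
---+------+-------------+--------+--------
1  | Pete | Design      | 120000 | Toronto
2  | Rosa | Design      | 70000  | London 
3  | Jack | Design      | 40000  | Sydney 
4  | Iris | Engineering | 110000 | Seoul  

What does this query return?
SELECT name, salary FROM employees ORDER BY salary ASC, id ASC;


Sorting by salary ASC, then id ASC for ties

4 rows:
Jack, 40000
Rosa, 70000
Iris, 110000
Pete, 120000


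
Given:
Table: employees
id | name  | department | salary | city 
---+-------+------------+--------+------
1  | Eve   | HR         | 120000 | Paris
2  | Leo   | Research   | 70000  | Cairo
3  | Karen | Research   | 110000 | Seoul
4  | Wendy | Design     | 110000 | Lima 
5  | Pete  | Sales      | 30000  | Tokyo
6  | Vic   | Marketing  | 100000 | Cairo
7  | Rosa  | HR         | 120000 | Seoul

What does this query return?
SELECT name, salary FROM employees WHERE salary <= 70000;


Filtering: salary <= 70000
Matching: 2 rows

2 rows:
Leo, 70000
Pete, 30000


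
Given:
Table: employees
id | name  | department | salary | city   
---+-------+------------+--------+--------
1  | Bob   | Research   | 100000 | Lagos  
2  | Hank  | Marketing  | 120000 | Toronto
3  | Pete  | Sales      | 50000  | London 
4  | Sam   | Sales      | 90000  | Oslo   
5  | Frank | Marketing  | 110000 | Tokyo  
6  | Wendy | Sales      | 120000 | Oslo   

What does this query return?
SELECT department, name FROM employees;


Projecting columns: department, name

6 rows:
Research, Bob
Marketing, Hank
Sales, Pete
Sales, Sam
Marketing, Frank
Sales, Wendy


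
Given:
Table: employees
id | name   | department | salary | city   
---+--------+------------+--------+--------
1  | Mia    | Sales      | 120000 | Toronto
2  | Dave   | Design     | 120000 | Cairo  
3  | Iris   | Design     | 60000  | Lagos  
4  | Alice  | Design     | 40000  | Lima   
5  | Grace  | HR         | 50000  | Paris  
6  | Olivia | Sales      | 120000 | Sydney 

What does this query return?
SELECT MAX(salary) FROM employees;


Salaries: 120000, 120000, 60000, 40000, 50000, 120000
MAX = 120000

120000


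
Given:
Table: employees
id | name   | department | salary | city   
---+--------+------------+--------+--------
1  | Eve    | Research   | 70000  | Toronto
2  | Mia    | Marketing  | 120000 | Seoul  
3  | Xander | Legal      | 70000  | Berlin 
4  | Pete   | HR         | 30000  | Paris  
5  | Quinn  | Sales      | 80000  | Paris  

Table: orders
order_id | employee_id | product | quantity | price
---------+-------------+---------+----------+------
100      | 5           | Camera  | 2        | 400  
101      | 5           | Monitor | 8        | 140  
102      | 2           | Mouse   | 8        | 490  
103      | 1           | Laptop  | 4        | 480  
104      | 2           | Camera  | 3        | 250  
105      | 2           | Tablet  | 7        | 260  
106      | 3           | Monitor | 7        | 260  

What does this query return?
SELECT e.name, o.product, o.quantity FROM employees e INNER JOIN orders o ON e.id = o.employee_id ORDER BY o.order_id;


Joining employees.id = orders.employee_id:
  employee Quinn (id=5) -> order Camera
  employee Quinn (id=5) -> order Monitor
  employee Mia (id=2) -> order Mouse
  employee Eve (id=1) -> order Laptop
  employee Mia (id=2) -> order Camera
  employee Mia (id=2) -> order Tablet
  employee Xander (id=3) -> order Monitor


7 rows:
Quinn, Camera, 2
Quinn, Monitor, 8
Mia, Mouse, 8
Eve, Laptop, 4
Mia, Camera, 3
Mia, Tablet, 7
Xander, Monitor, 7


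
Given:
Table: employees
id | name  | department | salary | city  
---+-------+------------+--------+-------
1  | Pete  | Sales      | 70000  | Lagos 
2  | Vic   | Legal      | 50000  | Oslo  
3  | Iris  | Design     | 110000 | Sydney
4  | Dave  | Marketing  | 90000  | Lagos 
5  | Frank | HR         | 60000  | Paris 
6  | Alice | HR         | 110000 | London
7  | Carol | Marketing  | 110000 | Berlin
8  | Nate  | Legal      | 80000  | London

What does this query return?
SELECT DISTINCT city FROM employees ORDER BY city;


All 'city' values (row order): Lagos, Oslo, Sydney, Lagos, Paris, London, Berlin, London
Removing duplicates leaves 6 unique value(s).

6 values:
Berlin
Lagos
London
Oslo
Paris
Sydney


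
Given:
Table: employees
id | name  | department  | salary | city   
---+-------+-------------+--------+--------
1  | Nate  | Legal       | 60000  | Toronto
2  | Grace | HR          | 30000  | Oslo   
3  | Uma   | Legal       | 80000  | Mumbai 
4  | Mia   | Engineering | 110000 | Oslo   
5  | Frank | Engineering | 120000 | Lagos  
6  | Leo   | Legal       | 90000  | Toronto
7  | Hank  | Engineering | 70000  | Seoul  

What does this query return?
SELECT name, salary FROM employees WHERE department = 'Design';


Filtering: department = 'Design'
Matching rows: 0

Empty result set (0 rows)


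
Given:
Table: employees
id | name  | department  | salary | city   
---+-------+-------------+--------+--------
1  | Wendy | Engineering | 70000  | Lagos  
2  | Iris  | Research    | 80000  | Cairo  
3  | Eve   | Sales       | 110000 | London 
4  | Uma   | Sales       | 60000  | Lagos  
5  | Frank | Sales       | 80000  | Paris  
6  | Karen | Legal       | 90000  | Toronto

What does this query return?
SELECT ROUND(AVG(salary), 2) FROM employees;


SUM(salary) = 490000
COUNT = 6
ROUND(AVG, 2) = ROUND(490000 / 6, 2) = 81666.67

81666.67
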